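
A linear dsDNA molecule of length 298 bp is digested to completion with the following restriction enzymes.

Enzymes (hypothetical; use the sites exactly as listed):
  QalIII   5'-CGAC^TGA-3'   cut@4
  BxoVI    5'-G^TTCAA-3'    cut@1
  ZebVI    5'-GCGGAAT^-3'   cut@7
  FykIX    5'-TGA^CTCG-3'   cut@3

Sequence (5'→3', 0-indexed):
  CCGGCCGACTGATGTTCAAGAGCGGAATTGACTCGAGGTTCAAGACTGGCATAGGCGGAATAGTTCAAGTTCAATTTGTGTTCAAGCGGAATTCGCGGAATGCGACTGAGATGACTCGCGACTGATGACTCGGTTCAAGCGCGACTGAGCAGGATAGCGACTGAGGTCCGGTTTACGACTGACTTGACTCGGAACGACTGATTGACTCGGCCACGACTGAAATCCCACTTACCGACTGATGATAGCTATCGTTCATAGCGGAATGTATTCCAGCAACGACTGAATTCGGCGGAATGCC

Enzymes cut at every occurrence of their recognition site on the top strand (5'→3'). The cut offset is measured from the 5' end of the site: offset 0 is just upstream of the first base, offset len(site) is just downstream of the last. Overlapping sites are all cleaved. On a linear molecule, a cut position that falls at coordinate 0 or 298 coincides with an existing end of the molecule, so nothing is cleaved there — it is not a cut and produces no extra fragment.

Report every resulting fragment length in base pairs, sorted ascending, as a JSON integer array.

[2,3,3,5,5,5,6,6,7,7,8,8,8,9,9,11,11,12,12,12,14,15,16,16,18,19,23,28]

Site scan:
  QalIII CGACTGA/4: at [5, 102, 118, 141, 157, 175, 194, 213, 232, 276] ⇒ [9, 106, 122, 145, 161, 179, 198, 217, 236, 280]
  BxoVI GTTCAA/1: at [13, 37, 62, 68, 79, 132] ⇒ [14, 38, 63, 69, 80, 133]
  ZebVI GCGGAAT/7: at [21, 54, 85, 94, 257, 288] ⇒ [28, 61, 92, 101, 264, 295]
  FykIX TGACTCG/3: at [28, 111, 125, 184, 202] ⇒ [31, 114, 128, 187, 205]

Pooled cuts: [9, 14, 28, 31, 38, 61, 63, 69, 80, 92, 101, 106, 114, 122, 128, 133, 145, 161, 179, 187, 198, 205, 217, 236, 264, 280, 295]

Fragments:
  [0,9): 9 bp
  [9,14): 5 bp
  [14,28): 14 bp
  [28,31): 3 bp
  [31,38): 7 bp
  [38,61): 23 bp
  [61,63): 2 bp
  [63,69): 6 bp
  [69,80): 11 bp
  [80,92): 12 bp
  [92,101): 9 bp
  [101,106): 5 bp
  [106,114): 8 bp
  [114,122): 8 bp
  [122,128): 6 bp
  [128,133): 5 bp
  [133,145): 12 bp
  [145,161): 16 bp
  [161,179): 18 bp
  [179,187): 8 bp
  [187,198): 11 bp
  [198,205): 7 bp
  [205,217): 12 bp
  [217,236): 19 bp
  [236,264): 28 bp
  [264,280): 16 bp
  [280,295): 15 bp
  [295,298): 3 bp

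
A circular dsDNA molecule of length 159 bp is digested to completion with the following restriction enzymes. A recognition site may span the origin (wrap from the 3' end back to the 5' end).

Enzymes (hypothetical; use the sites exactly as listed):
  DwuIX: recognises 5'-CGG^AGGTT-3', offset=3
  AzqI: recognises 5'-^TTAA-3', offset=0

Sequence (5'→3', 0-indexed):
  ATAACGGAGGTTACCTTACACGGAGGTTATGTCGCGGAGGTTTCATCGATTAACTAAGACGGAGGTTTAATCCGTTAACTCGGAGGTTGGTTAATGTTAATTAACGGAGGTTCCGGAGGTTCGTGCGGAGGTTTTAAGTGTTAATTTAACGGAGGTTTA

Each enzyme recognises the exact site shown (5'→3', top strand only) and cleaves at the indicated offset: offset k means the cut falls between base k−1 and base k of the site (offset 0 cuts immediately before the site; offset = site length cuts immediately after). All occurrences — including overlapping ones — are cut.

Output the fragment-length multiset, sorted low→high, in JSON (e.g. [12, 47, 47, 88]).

Scan for sites:
  DwuIX (CGGAGGTT, off=3): starts [4, 20, 34, 59, 80, 104, 113, 125, 149] → cuts [7, 23, 37, 62, 83, 107, 116, 128, 152]
  AzqI (TTAA, off=0): starts [49, 66, 74, 90, 96, 100, 133, 140, 145, 156] → cuts [49, 66, 74, 90, 96, 100, 133, 140, 145, 156]

Pooled cuts: [7, 23, 37, 49, 62, 66, 74, 83, 90, 96, 100, 107, 116, 128, 133, 140, 145, 152, 156]

Fragments:
  7→23: 16 bp
  23→37: 14 bp
  37→49: 12 bp
  49→62: 13 bp
  62→66: 4 bp
  66→74: 8 bp
  74→83: 9 bp
  83→90: 7 bp
  90→96: 6 bp
  96→100: 4 bp
  100→107: 7 bp
  107→116: 9 bp
  116→128: 12 bp
  128→133: 5 bp
  133→140: 7 bp
  140→145: 5 bp
  145→152: 7 bp
  152→156: 4 bp
  156→7 (wrap): 159-156+7 = 10 bp

[4,4,4,5,5,6,7,7,7,7,8,9,9,10,12,12,13,14,16]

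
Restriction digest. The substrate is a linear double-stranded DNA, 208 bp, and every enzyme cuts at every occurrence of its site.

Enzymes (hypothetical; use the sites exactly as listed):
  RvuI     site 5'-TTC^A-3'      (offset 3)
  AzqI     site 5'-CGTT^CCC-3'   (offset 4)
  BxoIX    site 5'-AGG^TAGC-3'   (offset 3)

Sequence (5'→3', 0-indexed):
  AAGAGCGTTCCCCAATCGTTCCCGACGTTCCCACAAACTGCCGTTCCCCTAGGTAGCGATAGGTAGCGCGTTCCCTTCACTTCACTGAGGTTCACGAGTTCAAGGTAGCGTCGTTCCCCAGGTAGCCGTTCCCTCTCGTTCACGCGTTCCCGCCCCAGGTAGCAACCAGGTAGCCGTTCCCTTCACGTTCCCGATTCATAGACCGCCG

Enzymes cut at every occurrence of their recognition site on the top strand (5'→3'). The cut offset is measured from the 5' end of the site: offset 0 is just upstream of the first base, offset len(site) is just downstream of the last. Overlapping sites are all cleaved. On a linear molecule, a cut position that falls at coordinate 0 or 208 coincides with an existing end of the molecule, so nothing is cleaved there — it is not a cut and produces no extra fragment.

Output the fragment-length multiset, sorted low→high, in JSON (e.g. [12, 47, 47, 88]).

[4,5,5,6,6,7,7,8,8,8,8,8,9,9,9,10,10,10,11,11,11,11,11,16]

Site scan:
  RvuI (TTCA, off=3): starts [75, 80, 90, 98, 138, 181, 194] → cuts [78, 83, 93, 101, 141, 184, 197]
  AzqI (CGTTCCC, off=4): starts [5, 16, 25, 41, 68, 111, 126, 144, 174, 185] → cuts [9, 20, 29, 45, 72, 115, 130, 148, 178, 189]
  BxoIX (AGGTAGC, off=3): starts [50, 60, 102, 119, 156, 167] → cuts [53, 63, 105, 122, 159, 170]

Pooled cuts: [9, 20, 29, 45, 53, 63, 72, 78, 83, 93, 101, 105, 115, 122, 130, 141, 148, 159, 170, 178, 184, 189, 197]

Fragments:
  [0,9): 9 bp
  [9,20): 11 bp
  [20,29): 9 bp
  [29,45): 16 bp
  [45,53): 8 bp
  [53,63): 10 bp
  [63,72): 9 bp
  [72,78): 6 bp
  [78,83): 5 bp
  [83,93): 10 bp
  [93,101): 8 bp
  [101,105): 4 bp
  [105,115): 10 bp
  [115,122): 7 bp
  [122,130): 8 bp
  [130,141): 11 bp
  [141,148): 7 bp
  [148,159): 11 bp
  [159,170): 11 bp
  [170,178): 8 bp
  [178,184): 6 bp
  [184,189): 5 bp
  [189,197): 8 bp
  [197,208): 11 bp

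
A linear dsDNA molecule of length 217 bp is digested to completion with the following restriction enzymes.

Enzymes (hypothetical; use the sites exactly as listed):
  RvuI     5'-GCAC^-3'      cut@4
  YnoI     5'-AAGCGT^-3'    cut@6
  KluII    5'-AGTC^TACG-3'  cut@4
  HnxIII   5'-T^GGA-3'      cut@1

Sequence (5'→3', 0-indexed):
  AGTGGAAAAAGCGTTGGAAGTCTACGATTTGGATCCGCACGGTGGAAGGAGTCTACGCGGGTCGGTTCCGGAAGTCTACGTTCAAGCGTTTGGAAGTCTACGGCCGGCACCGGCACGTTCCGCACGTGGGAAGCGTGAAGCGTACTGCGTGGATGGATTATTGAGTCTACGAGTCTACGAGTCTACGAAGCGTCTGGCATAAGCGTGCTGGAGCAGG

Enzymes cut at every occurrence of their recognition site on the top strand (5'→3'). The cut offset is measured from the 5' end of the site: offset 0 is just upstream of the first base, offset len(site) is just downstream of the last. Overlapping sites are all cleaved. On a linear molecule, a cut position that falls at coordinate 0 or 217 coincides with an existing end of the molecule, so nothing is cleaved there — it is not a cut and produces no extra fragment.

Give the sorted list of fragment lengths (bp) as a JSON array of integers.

Scan for sites:
  RvuI (GCAC, off=4): starts [36, 106, 112, 121] → cuts [40, 110, 116, 125]
  YnoI (AAGCGT, off=6): starts [8, 83, 130, 137, 187, 200] → cuts [14, 89, 136, 143, 193, 206]
  KluII (AGTCTACG, off=4): starts [18, 49, 72, 94, 163, 171, 179] → cuts [22, 53, 76, 98, 167, 175, 183]
  HnxIII (TGGA, off=1): starts [2, 14, 29, 42, 90, 149, 153, 208] → cuts [3, 15, 30, 43, 91, 150, 154, 209]

Pooled cuts: [3, 14, 15, 22, 30, 40, 43, 53, 76, 89, 91, 98, 110, 116, 125, 136, 143, 150, 154, 167, 175, 183, 193, 206, 209]

Fragment lengths:
  [0,3): 3 bp
  [3,14): 11 bp
  [14,15): 1 bp
  [15,22): 7 bp
  [22,30): 8 bp
  [30,40): 10 bp
  [40,43): 3 bp
  [43,53): 10 bp
  [53,76): 23 bp
  [76,89): 13 bp
  [89,91): 2 bp
  [91,98): 7 bp
  [98,110): 12 bp
  [110,116): 6 bp
  [116,125): 9 bp
  [125,136): 11 bp
  [136,143): 7 bp
  [143,150): 7 bp
  [150,154): 4 bp
  [154,167): 13 bp
  [167,175): 8 bp
  [175,183): 8 bp
  [183,193): 10 bp
  [193,206): 13 bp
  [206,209): 3 bp
  [209,217): 8 bp

[1,2,3,3,3,4,6,7,7,7,7,8,8,8,8,9,10,10,10,11,11,12,13,13,13,23]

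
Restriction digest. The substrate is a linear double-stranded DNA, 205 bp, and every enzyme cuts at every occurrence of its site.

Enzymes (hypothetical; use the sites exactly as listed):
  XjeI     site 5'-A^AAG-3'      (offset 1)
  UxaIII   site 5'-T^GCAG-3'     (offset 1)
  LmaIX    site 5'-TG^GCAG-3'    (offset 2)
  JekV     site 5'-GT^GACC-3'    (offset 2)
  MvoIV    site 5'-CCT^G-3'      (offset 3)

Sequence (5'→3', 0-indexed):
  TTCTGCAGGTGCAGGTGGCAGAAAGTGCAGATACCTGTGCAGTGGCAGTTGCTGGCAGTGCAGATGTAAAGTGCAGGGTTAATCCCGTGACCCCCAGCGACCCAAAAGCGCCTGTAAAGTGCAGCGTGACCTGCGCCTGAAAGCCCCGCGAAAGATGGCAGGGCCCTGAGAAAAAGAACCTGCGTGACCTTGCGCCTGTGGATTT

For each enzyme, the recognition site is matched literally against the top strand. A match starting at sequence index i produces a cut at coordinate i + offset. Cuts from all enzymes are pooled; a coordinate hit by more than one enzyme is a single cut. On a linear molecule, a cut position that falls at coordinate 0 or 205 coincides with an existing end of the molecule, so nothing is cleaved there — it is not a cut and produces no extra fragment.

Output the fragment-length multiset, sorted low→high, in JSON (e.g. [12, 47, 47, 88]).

Site scan:
  XjeI AAAG/1: at [21, 67, 104, 115, 139, 150, 172] ⇒ [22, 68, 105, 116, 140, 151, 173]
  UxaIII TGCAG/1: at [3, 9, 25, 37, 58, 71, 119] ⇒ [4, 10, 26, 38, 59, 72, 120]
  LmaIX TGGCAG/2: at [15, 42, 52, 155] ⇒ [17, 44, 54, 157]
  JekV GTGACC/2: at [86, 125, 183] ⇒ [88, 127, 185]
  MvoIV CCTG/3: at [33, 110, 129, 135, 164, 178, 194] ⇒ [36, 113, 132, 138, 167, 181, 197]

All cut coordinates (distinct, sorted): [4, 10, 17, 22, 26, 36, 38, 44, 54, 59, 68, 72, 88, 105, 113, 116, 120, 127, 132, 138, 140, 151, 157, 167, 173, 181, 185, 197]

Fragment lengths:
  [0,4): 4 bp
  [4,10): 6 bp
  [10,17): 7 bp
  [17,22): 5 bp
  [22,26): 4 bp
  [26,36): 10 bp
  [36,38): 2 bp
  [38,44): 6 bp
  [44,54): 10 bp
  [54,59): 5 bp
  [59,68): 9 bp
  [68,72): 4 bp
  [72,88): 16 bp
  [88,105): 17 bp
  [105,113): 8 bp
  [113,116): 3 bp
  [116,120): 4 bp
  [120,127): 7 bp
  [127,132): 5 bp
  [132,138): 6 bp
  [138,140): 2 bp
  [140,151): 11 bp
  [151,157): 6 bp
  [157,167): 10 bp
  [167,173): 6 bp
  [173,181): 8 bp
  [181,185): 4 bp
  [185,197): 12 bp
  [197,205): 8 bp

[2,2,3,4,4,4,4,4,5,5,5,6,6,6,6,6,7,7,8,8,8,9,10,10,10,11,12,16,17]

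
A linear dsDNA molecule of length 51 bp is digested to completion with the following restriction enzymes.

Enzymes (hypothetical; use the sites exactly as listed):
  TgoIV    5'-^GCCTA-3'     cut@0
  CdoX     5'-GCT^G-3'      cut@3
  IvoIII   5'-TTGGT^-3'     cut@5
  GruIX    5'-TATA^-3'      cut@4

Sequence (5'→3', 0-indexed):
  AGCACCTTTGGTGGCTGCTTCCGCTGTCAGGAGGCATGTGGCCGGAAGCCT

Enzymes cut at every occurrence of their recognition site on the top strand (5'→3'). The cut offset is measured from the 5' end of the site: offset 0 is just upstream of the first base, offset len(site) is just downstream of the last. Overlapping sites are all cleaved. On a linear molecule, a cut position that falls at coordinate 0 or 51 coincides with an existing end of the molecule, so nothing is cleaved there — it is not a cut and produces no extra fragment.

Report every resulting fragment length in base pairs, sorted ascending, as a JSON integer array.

Scan for sites:
  TgoIV (GCCTA, off=0): no sites
  CdoX GCTG/3: at [13, 22] ⇒ [16, 25]
  IvoIII TTGGT/5: at [7] ⇒ [12]
  GruIX (TATA, off=4): no sites

All cut coordinates (distinct, sorted): [12, 16, 25]

Fragments:
  [0,12): 12 bp
  [12,16): 4 bp
  [16,25): 9 bp
  [25,51): 26 bp

[4,9,12,26]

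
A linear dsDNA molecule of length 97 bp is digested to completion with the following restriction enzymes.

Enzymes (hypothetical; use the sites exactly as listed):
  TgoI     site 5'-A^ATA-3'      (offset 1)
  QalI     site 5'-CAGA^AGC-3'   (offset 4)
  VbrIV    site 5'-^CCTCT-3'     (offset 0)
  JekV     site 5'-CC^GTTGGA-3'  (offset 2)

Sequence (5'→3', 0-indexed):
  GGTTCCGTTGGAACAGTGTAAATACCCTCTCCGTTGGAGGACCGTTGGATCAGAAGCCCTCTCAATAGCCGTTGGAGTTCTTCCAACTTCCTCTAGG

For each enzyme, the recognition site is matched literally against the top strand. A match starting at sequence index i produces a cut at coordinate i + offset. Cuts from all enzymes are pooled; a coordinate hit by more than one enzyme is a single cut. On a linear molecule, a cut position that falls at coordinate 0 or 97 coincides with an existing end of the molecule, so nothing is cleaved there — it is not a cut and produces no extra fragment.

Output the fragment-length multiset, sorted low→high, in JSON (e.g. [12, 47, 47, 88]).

Per-enzyme occurrences:
  TgoI (AATA, off=1): starts [20, 63] → cuts [21, 64]
  QalI (CAGAAGC, off=4): starts [50] → cuts [54]
  VbrIV (CCTCT, off=0): starts [25, 57, 89] → cuts [25, 57, 89]
  JekV (CCGTTGGA, off=2): starts [4, 30, 41, 68] → cuts [6, 32, 43, 70]

All cut coordinates (distinct, sorted): [6, 21, 25, 32, 43, 54, 57, 64, 70, 89]

Fragment lengths:
  [0,6): 6 bp
  [6,21): 15 bp
  [21,25): 4 bp
  [25,32): 7 bp
  [32,43): 11 bp
  [43,54): 11 bp
  [54,57): 3 bp
  [57,64): 7 bp
  [64,70): 6 bp
  [70,89): 19 bp
  [89,97): 8 bp

[3,4,6,6,7,7,8,11,11,15,19]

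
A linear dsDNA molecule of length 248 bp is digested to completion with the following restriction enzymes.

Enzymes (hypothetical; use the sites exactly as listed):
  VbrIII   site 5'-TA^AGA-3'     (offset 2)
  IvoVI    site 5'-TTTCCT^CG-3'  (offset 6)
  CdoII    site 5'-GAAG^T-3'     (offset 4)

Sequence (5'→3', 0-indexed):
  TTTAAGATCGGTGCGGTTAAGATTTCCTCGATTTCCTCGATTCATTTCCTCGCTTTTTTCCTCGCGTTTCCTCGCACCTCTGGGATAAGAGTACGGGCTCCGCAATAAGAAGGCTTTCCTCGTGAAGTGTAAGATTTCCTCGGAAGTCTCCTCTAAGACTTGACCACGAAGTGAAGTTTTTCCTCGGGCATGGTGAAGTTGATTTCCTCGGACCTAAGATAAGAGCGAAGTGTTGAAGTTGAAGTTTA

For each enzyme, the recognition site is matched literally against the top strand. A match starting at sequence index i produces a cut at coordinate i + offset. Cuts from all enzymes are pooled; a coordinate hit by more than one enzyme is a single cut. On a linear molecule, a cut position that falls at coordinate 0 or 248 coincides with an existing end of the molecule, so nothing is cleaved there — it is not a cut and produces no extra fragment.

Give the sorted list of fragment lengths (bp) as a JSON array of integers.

Per-enzyme occurrences:
  VbrIII (TAAGA, off=2): starts [2, 17, 85, 105, 129, 153, 214, 219] → cuts [4, 19, 87, 107, 131, 155, 216, 221]
  IvoVI (TTTCCTCG, off=6): starts [22, 31, 44, 56, 66, 114, 134, 178, 202] → cuts [28, 37, 50, 62, 72, 120, 140, 184, 208]
  CdoII (GAAGT, off=4): starts [123, 142, 167, 172, 194, 226, 234, 240] → cuts [127, 146, 171, 176, 198, 230, 238, 244]

Pooled cuts: [4, 19, 28, 37, 50, 62, 72, 87, 107, 120, 127, 131, 140, 146, 155, 171, 176, 184, 198, 208, 216, 221, 230, 238, 244]

Fragment lengths:
  [0,4): 4 bp
  [4,19): 15 bp
  [19,28): 9 bp
  [28,37): 9 bp
  [37,50): 13 bp
  [50,62): 12 bp
  [62,72): 10 bp
  [72,87): 15 bp
  [87,107): 20 bp
  [107,120): 13 bp
  [120,127): 7 bp
  [127,131): 4 bp
  [131,140): 9 bp
  [140,146): 6 bp
  [146,155): 9 bp
  [155,171): 16 bp
  [171,176): 5 bp
  [176,184): 8 bp
  [184,198): 14 bp
  [198,208): 10 bp
  [208,216): 8 bp
  [216,221): 5 bp
  [221,230): 9 bp
  [230,238): 8 bp
  [238,244): 6 bp
  [244,248): 4 bp

[4,4,4,5,5,6,6,7,8,8,8,9,9,9,9,9,10,10,12,13,13,14,15,15,16,20]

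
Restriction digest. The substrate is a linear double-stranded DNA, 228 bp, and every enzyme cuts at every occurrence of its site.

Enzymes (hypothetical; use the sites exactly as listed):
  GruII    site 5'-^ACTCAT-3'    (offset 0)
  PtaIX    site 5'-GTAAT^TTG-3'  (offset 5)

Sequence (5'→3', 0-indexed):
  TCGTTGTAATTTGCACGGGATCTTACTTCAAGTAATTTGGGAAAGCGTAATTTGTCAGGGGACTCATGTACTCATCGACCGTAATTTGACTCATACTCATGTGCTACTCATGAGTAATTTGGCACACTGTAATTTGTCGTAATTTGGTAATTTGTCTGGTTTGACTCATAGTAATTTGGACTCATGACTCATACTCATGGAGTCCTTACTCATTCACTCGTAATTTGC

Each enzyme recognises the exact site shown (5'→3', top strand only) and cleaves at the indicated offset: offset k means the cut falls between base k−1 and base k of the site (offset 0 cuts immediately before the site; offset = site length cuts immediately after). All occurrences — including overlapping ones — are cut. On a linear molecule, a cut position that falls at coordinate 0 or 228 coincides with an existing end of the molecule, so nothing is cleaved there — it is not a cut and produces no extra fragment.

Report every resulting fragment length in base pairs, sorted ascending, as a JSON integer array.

Site scan:
  GruII (ACTCAT, off=0): starts [61, 69, 88, 94, 105, 163, 179, 186, 192, 207] → cuts [61, 69, 88, 94, 105, 163, 179, 186, 192, 207]
  PtaIX (GTAATTTG, off=5): starts [5, 31, 46, 80, 113, 128, 138, 146, 170, 219] → cuts [10, 36, 51, 85, 118, 133, 143, 151, 175, 224]

Pooled cuts: [10, 36, 51, 61, 69, 85, 88, 94, 105, 118, 133, 143, 151, 163, 175, 179, 186, 192, 207, 224]

Fragments:
  [0,10): 10 bp
  [10,36): 26 bp
  [36,51): 15 bp
  [51,61): 10 bp
  [61,69): 8 bp
  [69,85): 16 bp
  [85,88): 3 bp
  [88,94): 6 bp
  [94,105): 11 bp
  [105,118): 13 bp
  [118,133): 15 bp
  [133,143): 10 bp
  [143,151): 8 bp
  [151,163): 12 bp
  [163,175): 12 bp
  [175,179): 4 bp
  [179,186): 7 bp
  [186,192): 6 bp
  [192,207): 15 bp
  [207,224): 17 bp
  [224,228): 4 bp

[3,4,4,6,6,7,8,8,10,10,10,11,12,12,13,15,15,15,16,17,26]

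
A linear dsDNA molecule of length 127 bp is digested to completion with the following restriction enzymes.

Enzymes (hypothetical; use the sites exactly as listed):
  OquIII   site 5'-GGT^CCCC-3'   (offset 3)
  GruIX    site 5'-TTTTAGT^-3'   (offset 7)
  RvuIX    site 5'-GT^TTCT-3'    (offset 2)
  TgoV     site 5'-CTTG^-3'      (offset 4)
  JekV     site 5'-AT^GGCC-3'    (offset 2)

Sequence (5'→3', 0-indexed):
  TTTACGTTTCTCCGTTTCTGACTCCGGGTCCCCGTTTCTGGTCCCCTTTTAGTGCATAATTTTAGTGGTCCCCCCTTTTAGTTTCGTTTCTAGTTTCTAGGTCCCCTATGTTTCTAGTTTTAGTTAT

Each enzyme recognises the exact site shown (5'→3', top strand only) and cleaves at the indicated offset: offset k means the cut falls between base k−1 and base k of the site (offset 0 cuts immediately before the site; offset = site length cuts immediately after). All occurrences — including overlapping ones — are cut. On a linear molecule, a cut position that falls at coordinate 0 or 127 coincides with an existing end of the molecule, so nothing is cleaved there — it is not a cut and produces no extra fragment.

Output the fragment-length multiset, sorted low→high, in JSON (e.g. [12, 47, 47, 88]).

[3,3,5,6,7,7,7,8,8,9,11,13,13,13,14]

Site scan:
  OquIII GGTCCCC/3: at [26, 39, 66, 99] ⇒ [29, 42, 69, 102]
  GruIX TTTTAGT/7: at [46, 59, 75, 117] ⇒ [53, 66, 82, 124]
  RvuIX GTTTCT/2: at [5, 13, 33, 85, 92, 109] ⇒ [7, 15, 35, 87, 94, 111]
  TgoV (CTTG, off=4): no sites
  JekV (ATGGCC, off=2): no sites

All cut coordinates (distinct, sorted): [7, 15, 29, 35, 42, 53, 66, 69, 82, 87, 94, 102, 111, 124]

Fragment lengths:
  [0,7): 7 bp
  [7,15): 8 bp
  [15,29): 14 bp
  [29,35): 6 bp
  [35,42): 7 bp
  [42,53): 11 bp
  [53,66): 13 bp
  [66,69): 3 bp
  [69,82): 13 bp
  [82,87): 5 bp
  [87,94): 7 bp
  [94,102): 8 bp
  [102,111): 9 bp
  [111,124): 13 bp
  [124,127): 3 bp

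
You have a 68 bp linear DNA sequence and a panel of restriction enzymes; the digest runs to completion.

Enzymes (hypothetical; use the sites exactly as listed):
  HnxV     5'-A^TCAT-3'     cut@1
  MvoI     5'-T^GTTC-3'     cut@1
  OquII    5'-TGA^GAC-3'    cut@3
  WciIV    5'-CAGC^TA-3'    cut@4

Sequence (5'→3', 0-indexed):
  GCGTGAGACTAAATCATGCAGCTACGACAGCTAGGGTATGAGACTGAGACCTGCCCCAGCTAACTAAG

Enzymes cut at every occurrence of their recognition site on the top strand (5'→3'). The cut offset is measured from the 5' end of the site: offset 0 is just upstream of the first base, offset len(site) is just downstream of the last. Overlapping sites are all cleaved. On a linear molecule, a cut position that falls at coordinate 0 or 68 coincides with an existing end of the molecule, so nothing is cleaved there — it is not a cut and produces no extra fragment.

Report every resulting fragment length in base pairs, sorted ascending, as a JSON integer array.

Scan for sites:
  HnxV (ATCAT, off=1): starts [12] → cuts [13]
  MvoI (TGTTC, off=1): no sites
  OquII (TGAGAC, off=3): starts [3, 38, 44] → cuts [6, 41, 47]
  WciIV (CAGCTA, off=4): starts [18, 27, 56] → cuts [22, 31, 60]

All cut coordinates (distinct, sorted): [6, 13, 22, 31, 41, 47, 60]

Fragment lengths:
  [0,6): 6 bp
  [6,13): 7 bp
  [13,22): 9 bp
  [22,31): 9 bp
  [31,41): 10 bp
  [41,47): 6 bp
  [47,60): 13 bp
  [60,68): 8 bp

[6,6,7,8,9,9,10,13]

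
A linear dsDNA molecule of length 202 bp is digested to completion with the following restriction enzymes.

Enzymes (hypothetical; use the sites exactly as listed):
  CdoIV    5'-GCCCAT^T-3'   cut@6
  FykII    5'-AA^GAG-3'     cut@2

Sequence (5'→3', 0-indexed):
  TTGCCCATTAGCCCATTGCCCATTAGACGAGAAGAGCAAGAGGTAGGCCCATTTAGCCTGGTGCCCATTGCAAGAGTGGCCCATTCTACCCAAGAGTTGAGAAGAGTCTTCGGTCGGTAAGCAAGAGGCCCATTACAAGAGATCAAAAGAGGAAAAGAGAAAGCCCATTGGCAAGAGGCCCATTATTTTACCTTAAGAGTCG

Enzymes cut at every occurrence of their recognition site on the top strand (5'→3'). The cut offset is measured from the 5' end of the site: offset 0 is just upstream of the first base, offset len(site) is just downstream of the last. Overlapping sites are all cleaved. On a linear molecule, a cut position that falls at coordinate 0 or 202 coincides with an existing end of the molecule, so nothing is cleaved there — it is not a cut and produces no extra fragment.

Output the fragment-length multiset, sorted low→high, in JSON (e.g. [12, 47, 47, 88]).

[5,5,6,6,6,7,8,8,8,9,9,9,10,10,10,11,12,13,13,16,21]

Site scan:
  CdoIV (GCCCATT, off=6): starts [2, 10, 17, 46, 62, 78, 127, 162, 177] → cuts [8, 16, 23, 52, 68, 84, 133, 168, 183]
  FykII (AAGAG, off=2): starts [31, 37, 71, 91, 101, 122, 136, 146, 154, 172, 194] → cuts [33, 39, 73, 93, 103, 124, 138, 148, 156, 174, 196]

Pooled cuts: [8, 16, 23, 33, 39, 52, 68, 73, 84, 93, 103, 124, 133, 138, 148, 156, 168, 174, 183, 196]

Fragments:
  [0,8): 8 bp
  [8,16): 8 bp
  [16,23): 7 bp
  [23,33): 10 bp
  [33,39): 6 bp
  [39,52): 13 bp
  [52,68): 16 bp
  [68,73): 5 bp
  [73,84): 11 bp
  [84,93): 9 bp
  [93,103): 10 bp
  [103,124): 21 bp
  [124,133): 9 bp
  [133,138): 5 bp
  [138,148): 10 bp
  [148,156): 8 bp
  [156,168): 12 bp
  [168,174): 6 bp
  [174,183): 9 bp
  [183,196): 13 bp
  [196,202): 6 bp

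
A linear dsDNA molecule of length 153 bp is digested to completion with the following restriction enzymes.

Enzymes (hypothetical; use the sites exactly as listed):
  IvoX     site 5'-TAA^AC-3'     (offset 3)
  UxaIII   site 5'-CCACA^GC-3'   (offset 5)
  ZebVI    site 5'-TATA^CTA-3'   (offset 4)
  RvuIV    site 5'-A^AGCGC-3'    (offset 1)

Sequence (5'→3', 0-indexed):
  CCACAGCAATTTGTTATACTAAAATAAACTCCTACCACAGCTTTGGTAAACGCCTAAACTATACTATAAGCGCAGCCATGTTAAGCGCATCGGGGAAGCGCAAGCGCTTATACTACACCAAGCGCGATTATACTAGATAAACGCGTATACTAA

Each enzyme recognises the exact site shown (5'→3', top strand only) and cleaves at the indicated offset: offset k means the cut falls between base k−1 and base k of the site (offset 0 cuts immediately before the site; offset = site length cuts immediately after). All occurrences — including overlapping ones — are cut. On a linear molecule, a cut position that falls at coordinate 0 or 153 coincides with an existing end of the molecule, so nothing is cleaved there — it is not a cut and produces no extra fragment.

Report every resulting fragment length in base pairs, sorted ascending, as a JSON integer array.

[4,5,5,6,6,8,8,8,9,9,10,10,12,12,13,13,15]

Site scan:
  IvoX TAAAC/3: at [24, 46, 54, 137] ⇒ [27, 49, 57, 140]
  UxaIII CCACAGC/5: at [0, 34] ⇒ [5, 39]
  ZebVI TATACTA/4: at [14, 59, 108, 128, 145] ⇒ [18, 63, 112, 132, 149]
  RvuIV AAGCGC/1: at [67, 82, 95, 101, 119] ⇒ [68, 83, 96, 102, 120]

Pooled cuts: [5, 18, 27, 39, 49, 57, 63, 68, 83, 96, 102, 112, 120, 132, 140, 149]

Fragment lengths:
  [0,5): 5 bp
  [5,18): 13 bp
  [18,27): 9 bp
  [27,39): 12 bp
  [39,49): 10 bp
  [49,57): 8 bp
  [57,63): 6 bp
  [63,68): 5 bp
  [68,83): 15 bp
  [83,96): 13 bp
  [96,102): 6 bp
  [102,112): 10 bp
  [112,120): 8 bp
  [120,132): 12 bp
  [132,140): 8 bp
  [140,149): 9 bp
  [149,153): 4 bp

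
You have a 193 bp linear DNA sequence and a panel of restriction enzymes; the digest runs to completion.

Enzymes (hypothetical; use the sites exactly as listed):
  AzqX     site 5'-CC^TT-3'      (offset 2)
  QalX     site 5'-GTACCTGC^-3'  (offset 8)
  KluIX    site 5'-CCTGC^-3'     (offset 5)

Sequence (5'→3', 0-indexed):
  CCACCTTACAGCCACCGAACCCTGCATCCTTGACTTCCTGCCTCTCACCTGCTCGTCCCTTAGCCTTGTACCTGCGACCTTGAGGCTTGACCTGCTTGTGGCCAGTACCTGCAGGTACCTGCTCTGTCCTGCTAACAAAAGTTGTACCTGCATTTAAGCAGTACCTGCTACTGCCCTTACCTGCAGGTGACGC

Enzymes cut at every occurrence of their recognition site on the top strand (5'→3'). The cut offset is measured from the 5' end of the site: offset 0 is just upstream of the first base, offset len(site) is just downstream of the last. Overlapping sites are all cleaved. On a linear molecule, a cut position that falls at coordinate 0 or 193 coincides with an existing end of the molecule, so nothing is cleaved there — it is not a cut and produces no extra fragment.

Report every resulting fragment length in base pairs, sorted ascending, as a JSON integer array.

Scan for sites:
  AzqX (CCTT, off=2): starts [3, 27, 57, 63, 77, 174] → cuts [5, 29, 59, 65, 79, 176]
  QalX (GTACCTGC, off=8): starts [67, 104, 114, 143, 160] → cuts [75, 112, 122, 151, 168]
  KluIX (CCTGC, off=5): starts [20, 36, 47, 70, 90, 107, 117, 127, 146, 163, 179] → cuts [25, 41, 52, 75, 95, 112, 122, 132, 151, 168, 184]

All cut coordinates (distinct, sorted): [5, 25, 29, 41, 52, 59, 65, 75, 79, 95, 112, 122, 132, 151, 168, 176, 184]

Fragments:
  [0,5): 5 bp
  [5,25): 20 bp
  [25,29): 4 bp
  [29,41): 12 bp
  [41,52): 11 bp
  [52,59): 7 bp
  [59,65): 6 bp
  [65,75): 10 bp
  [75,79): 4 bp
  [79,95): 16 bp
  [95,112): 17 bp
  [112,122): 10 bp
  [122,132): 10 bp
  [132,151): 19 bp
  [151,168): 17 bp
  [168,176): 8 bp
  [176,184): 8 bp
  [184,193): 9 bp

[4,4,5,6,7,8,8,9,10,10,10,11,12,16,17,17,19,20]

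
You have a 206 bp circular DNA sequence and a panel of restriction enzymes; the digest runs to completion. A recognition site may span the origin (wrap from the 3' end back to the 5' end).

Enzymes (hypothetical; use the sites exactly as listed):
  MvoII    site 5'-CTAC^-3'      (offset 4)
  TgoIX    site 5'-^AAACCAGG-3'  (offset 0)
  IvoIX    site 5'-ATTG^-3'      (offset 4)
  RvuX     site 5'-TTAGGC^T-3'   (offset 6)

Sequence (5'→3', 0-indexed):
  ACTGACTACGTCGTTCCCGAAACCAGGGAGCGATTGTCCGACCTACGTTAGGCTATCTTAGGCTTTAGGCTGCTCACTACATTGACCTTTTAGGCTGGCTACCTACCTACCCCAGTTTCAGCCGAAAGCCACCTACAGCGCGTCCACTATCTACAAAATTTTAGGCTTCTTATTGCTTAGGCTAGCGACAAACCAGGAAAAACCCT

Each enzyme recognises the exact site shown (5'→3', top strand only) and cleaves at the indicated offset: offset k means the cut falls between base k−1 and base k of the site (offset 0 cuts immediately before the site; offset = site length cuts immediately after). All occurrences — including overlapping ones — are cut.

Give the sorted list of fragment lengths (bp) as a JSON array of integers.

[4,4,4,7,7,7,7,7,7,9,10,10,10,10,11,12,17,18,19,26]

Per-enzyme occurrences:
  MvoII (CTAC, off=4): starts [5, 42, 76, 98, 102, 106, 132, 150, 204] → cuts [2, 9, 46, 80, 102, 106, 110, 136, 154]
  TgoIX (AAACCAGG, off=0): starts [19, 189] → cuts [19, 189]
  IvoIX (ATTG, off=4): starts [32, 80, 171] → cuts [36, 84, 175]
  RvuX (TTAGGCT, off=6): starts [47, 57, 64, 89, 160, 176] → cuts [53, 63, 70, 95, 166, 182]

All cut coordinates (distinct, sorted): [2, 9, 19, 36, 46, 53, 63, 70, 80, 84, 95, 102, 106, 110, 136, 154, 166, 175, 182, 189]

Fragment lengths:
  2→9: 7 bp
  9→19: 10 bp
  19→36: 17 bp
  36→46: 10 bp
  46→53: 7 bp
  53→63: 10 bp
  63→70: 7 bp
  70→80: 10 bp
  80→84: 4 bp
  84→95: 11 bp
  95→102: 7 bp
  102→106: 4 bp
  106→110: 4 bp
  110→136: 26 bp
  136→154: 18 bp
  154→166: 12 bp
  166→175: 9 bp
  175→182: 7 bp
  182→189: 7 bp
  189→2 (wrap): 206-189+2 = 19 bp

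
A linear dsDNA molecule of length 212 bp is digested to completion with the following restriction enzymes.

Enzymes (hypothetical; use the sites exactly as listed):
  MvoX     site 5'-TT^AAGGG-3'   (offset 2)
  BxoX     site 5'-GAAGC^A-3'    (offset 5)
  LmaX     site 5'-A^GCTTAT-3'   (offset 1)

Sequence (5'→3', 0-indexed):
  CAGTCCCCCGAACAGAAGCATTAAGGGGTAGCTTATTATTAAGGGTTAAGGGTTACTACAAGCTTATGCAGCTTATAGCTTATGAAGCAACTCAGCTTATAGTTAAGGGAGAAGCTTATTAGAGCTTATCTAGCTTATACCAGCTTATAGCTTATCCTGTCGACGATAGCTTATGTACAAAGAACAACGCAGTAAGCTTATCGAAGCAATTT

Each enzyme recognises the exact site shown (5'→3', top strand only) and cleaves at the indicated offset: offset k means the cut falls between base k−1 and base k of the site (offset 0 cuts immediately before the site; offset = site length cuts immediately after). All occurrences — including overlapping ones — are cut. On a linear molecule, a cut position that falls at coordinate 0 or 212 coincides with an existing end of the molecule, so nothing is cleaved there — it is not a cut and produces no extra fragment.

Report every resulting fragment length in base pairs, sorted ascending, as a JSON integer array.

[3,5,6,7,7,7,8,9,9,9,10,10,10,10,11,12,14,19,19,27]

Per-enzyme occurrences:
  MvoX (TTAAGGG, off=2): starts [20, 38, 45, 102] → cuts [22, 40, 47, 104]
  BxoX (GAAGCA, off=5): starts [14, 83, 202] → cuts [19, 88, 207]
  LmaX (AGCTTAT, off=1): starts [29, 60, 69, 76, 93, 112, 122, 131, 141, 148, 167, 194] → cuts [30, 61, 70, 77, 94, 113, 123, 132, 142, 149, 168, 195]

Pooled cuts: [19, 22, 30, 40, 47, 61, 70, 77, 88, 94, 104, 113, 123, 132, 142, 149, 168, 195, 207]

Fragment lengths:
  [0,19): 19 bp
  [19,22): 3 bp
  [22,30): 8 bp
  [30,40): 10 bp
  [40,47): 7 bp
  [47,61): 14 bp
  [61,70): 9 bp
  [70,77): 7 bp
  [77,88): 11 bp
  [88,94): 6 bp
  [94,104): 10 bp
  [104,113): 9 bp
  [113,123): 10 bp
  [123,132): 9 bp
  [132,142): 10 bp
  [142,149): 7 bp
  [149,168): 19 bp
  [168,195): 27 bp
  [195,207): 12 bp
  [207,212): 5 bp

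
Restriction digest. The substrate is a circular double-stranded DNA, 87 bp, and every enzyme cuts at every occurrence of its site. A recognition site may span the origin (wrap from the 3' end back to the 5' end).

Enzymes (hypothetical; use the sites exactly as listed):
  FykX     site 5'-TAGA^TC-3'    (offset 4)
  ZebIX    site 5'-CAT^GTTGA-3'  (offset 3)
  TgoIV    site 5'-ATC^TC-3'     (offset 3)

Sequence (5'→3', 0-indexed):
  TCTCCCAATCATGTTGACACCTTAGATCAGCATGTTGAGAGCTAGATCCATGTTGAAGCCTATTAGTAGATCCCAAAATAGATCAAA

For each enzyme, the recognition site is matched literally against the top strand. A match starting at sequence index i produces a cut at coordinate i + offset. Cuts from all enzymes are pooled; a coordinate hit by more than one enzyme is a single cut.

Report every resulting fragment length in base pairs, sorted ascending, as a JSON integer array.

[5,7,7,10,12,13,14,19]

Site scan:
  FykX (TAGATC, off=4): starts [22, 42, 66, 78] → cuts [26, 46, 70, 82]
  ZebIX (CATGTTGA, off=3): starts [9, 30, 48] → cuts [12, 33, 51]
  TgoIV (ATCTC, off=3): starts [86] → cuts [2]

All cut coordinates (distinct, sorted): [2, 12, 26, 33, 46, 51, 70, 82]

Fragments:
  2→12: 10 bp
  12→26: 14 bp
  26→33: 7 bp
  33→46: 13 bp
  46→51: 5 bp
  51→70: 19 bp
  70→82: 12 bp
  82→2 (wrap): 87-82+2 = 7 bp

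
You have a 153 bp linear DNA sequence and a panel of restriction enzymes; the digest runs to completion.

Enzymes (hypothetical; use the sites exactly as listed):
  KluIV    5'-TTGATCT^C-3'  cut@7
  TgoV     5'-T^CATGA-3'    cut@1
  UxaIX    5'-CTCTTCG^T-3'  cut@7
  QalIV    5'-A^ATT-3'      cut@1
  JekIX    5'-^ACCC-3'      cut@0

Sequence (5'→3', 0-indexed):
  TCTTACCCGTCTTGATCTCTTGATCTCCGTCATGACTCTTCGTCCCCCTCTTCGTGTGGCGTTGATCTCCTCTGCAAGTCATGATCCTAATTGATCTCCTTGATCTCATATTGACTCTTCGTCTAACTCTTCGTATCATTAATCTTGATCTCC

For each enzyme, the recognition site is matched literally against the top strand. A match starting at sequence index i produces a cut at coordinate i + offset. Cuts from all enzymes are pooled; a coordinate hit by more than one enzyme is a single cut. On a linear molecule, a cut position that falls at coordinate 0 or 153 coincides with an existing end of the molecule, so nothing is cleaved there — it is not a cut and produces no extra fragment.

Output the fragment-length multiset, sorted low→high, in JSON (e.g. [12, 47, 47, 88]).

Scan for sites:
  KluIV (TTGATCTC, off=7): starts [11, 19, 61, 90, 99, 144] → cuts [18, 26, 68, 97, 106, 151]
  TgoV (TCATGA, off=1): starts [29, 78] → cuts [30, 79]
  UxaIX (CTCTTCGT, off=7): starts [35, 47, 114, 126] → cuts [42, 54, 121, 133]
  QalIV (AATT, off=1): starts [88] → cuts [89]
  JekIX (ACCC, off=0): starts [4] → cuts [4]

All cut coordinates (distinct, sorted): [4, 18, 26, 30, 42, 54, 68, 79, 89, 97, 106, 121, 133, 151]

Fragment lengths:
  [0,4): 4 bp
  [4,18): 14 bp
  [18,26): 8 bp
  [26,30): 4 bp
  [30,42): 12 bp
  [42,54): 12 bp
  [54,68): 14 bp
  [68,79): 11 bp
  [79,89): 10 bp
  [89,97): 8 bp
  [97,106): 9 bp
  [106,121): 15 bp
  [121,133): 12 bp
  [133,151): 18 bp
  [151,153): 2 bp

[2,4,4,8,8,9,10,11,12,12,12,14,14,15,18]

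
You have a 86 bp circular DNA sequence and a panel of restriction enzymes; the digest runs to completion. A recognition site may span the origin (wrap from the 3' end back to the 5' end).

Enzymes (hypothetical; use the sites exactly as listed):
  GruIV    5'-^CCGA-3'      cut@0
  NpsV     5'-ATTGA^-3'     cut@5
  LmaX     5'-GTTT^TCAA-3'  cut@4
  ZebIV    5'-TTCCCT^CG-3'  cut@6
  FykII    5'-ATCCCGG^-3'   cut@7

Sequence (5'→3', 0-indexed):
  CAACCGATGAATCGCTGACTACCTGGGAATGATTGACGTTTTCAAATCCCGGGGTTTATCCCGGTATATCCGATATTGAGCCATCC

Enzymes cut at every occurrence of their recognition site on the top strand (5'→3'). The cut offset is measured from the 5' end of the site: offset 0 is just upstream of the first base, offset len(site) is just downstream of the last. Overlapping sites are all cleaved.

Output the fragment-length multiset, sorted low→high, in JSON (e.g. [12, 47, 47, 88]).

Site scan:
  GruIV CCGA/0: at [3, 69] ⇒ [3, 69]
  NpsV ATTGA/5: at [31, 74] ⇒ [36, 79]
  LmaX GTTTTCAA/4: at [37] ⇒ [41]
  ZebIV (TTCCCTCG, off=6): no sites
  FykII ATCCCGG/7: at [45, 57] ⇒ [52, 64]

All cut coordinates (distinct, sorted): [3, 36, 41, 52, 64, 69, 79]

Fragments:
  3→36: 33 bp
  36→41: 5 bp
  41→52: 11 bp
  52→64: 12 bp
  64→69: 5 bp
  69→79: 10 bp
  79→3 (wrap): 86-79+3 = 10 bp

[5,5,10,10,11,12,33]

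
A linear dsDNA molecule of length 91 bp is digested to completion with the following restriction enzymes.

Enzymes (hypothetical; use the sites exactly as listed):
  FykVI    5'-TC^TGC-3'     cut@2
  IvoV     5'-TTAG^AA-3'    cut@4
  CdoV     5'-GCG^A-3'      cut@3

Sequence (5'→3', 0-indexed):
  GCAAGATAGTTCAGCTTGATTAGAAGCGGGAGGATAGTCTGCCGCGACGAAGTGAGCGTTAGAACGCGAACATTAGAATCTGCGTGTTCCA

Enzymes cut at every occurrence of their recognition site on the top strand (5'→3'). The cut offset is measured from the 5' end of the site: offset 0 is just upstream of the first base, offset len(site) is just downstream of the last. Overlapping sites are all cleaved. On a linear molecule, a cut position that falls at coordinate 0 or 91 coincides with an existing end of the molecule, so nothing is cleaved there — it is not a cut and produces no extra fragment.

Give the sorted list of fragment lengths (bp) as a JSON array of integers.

Site scan:
  FykVI (TCTGC, off=2): starts [37, 78] → cuts [39, 80]
  IvoV (TTAGAA, off=4): starts [19, 58, 72] → cuts [23, 62, 76]
  CdoV (GCGA, off=3): starts [43, 65] → cuts [46, 68]

All cut coordinates (distinct, sorted): [23, 39, 46, 62, 68, 76, 80]

Fragments:
  [0,23): 23 bp
  [23,39): 16 bp
  [39,46): 7 bp
  [46,62): 16 bp
  [62,68): 6 bp
  [68,76): 8 bp
  [76,80): 4 bp
  [80,91): 11 bp

[4,6,7,8,11,16,16,23]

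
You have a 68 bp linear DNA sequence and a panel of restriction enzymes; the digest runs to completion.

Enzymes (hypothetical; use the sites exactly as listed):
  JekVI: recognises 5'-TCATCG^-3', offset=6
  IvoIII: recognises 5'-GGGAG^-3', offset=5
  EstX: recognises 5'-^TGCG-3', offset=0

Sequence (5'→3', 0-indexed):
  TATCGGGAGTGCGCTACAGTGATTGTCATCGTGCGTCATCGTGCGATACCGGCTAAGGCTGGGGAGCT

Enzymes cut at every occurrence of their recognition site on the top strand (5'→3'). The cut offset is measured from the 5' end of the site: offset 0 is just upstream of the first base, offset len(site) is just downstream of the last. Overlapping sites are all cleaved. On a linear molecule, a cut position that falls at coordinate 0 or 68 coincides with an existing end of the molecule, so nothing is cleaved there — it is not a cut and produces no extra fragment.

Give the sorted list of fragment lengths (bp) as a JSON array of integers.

[2,9,10,22,25]

Site scan:
  JekVI TCATCG/6: at [25, 35] ⇒ [31, 41]
  IvoIII GGGAG/5: at [4, 61] ⇒ [9, 66]
  EstX TGCG/0: at [9, 31, 41] ⇒ [9, 31, 41]

Pooled cuts: [9, 31, 41, 66]

Fragments:
  [0,9): 9 bp
  [9,31): 22 bp
  [31,41): 10 bp
  [41,66): 25 bp
  [66,68): 2 bp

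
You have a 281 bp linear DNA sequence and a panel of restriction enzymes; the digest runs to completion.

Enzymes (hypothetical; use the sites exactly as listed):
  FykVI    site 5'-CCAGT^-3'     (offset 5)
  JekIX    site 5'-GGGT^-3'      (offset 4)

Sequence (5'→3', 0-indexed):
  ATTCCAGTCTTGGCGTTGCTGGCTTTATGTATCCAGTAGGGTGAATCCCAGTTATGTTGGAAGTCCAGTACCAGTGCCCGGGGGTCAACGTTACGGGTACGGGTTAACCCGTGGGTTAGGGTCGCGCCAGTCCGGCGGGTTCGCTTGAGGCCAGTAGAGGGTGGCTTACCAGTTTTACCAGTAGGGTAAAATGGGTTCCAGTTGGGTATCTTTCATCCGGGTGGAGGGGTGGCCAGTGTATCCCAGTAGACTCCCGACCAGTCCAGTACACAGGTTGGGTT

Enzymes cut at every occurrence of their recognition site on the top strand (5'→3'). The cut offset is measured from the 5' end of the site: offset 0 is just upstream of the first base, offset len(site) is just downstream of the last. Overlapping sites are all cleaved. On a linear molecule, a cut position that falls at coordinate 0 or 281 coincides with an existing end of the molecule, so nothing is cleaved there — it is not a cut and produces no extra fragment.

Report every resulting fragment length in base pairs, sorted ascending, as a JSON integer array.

Per-enzyme occurrences:
  FykVI CCAGT/5: at [3, 32, 47, 64, 70, 126, 150, 168, 177, 197, 232, 242, 257, 262] ⇒ [8, 37, 52, 69, 75, 131, 155, 173, 182, 202, 237, 247, 262, 267]
  JekIX GGGT/4: at [38, 81, 94, 100, 112, 118, 136, 158, 183, 192, 203, 218, 226, 276] ⇒ [42, 85, 98, 104, 116, 122, 140, 162, 187, 196, 207, 222, 230, 280]

Pooled cuts: [8, 37, 42, 52, 69, 75, 85, 98, 104, 116, 122, 131, 140, 155, 162, 173, 182, 187, 196, 202, 207, 222, 230, 237, 247, 262, 267, 280]

Fragments:
  [0,8): 8 bp
  [8,37): 29 bp
  [37,42): 5 bp
  [42,52): 10 bp
  [52,69): 17 bp
  [69,75): 6 bp
  [75,85): 10 bp
  [85,98): 13 bp
  [98,104): 6 bp
  [104,116): 12 bp
  [116,122): 6 bp
  [122,131): 9 bp
  [131,140): 9 bp
  [140,155): 15 bp
  [155,162): 7 bp
  [162,173): 11 bp
  [173,182): 9 bp
  [182,187): 5 bp
  [187,196): 9 bp
  [196,202): 6 bp
  [202,207): 5 bp
  [207,222): 15 bp
  [222,230): 8 bp
  [230,237): 7 bp
  [237,247): 10 bp
  [247,262): 15 bp
  [262,267): 5 bp
  [267,280): 13 bp
  [280,281): 1 bp

[1,5,5,5,5,6,6,6,6,7,7,8,8,9,9,9,9,10,10,10,11,12,13,13,15,15,15,17,29]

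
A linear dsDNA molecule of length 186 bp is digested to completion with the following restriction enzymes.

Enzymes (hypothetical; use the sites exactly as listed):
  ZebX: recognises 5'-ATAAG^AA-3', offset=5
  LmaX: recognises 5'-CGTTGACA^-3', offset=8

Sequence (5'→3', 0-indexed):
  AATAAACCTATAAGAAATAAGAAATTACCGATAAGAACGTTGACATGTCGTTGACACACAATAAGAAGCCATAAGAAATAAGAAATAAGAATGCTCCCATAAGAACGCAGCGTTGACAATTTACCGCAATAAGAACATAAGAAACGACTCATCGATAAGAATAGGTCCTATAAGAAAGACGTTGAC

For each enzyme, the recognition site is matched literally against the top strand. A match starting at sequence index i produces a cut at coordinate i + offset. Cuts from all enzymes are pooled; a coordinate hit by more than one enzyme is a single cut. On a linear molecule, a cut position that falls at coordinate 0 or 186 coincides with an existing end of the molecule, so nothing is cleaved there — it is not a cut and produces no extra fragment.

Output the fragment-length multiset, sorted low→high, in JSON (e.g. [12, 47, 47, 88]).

Scan for sites:
  ZebX ATAAGAA/5: at [9, 16, 30, 60, 70, 77, 84, 98, 128, 136, 154, 169] ⇒ [14, 21, 35, 65, 75, 82, 89, 103, 133, 141, 159, 174]
  LmaX CGTTGACA/8: at [37, 48, 110] ⇒ [45, 56, 118]

All cut coordinates (distinct, sorted): [14, 21, 35, 45, 56, 65, 75, 82, 89, 103, 118, 133, 141, 159, 174]

Fragments:
  [0,14): 14 bp
  [14,21): 7 bp
  [21,35): 14 bp
  [35,45): 10 bp
  [45,56): 11 bp
  [56,65): 9 bp
  [65,75): 10 bp
  [75,82): 7 bp
  [82,89): 7 bp
  [89,103): 14 bp
  [103,118): 15 bp
  [118,133): 15 bp
  [133,141): 8 bp
  [141,159): 18 bp
  [159,174): 15 bp
  [174,186): 12 bp

[7,7,7,8,9,10,10,11,12,14,14,14,15,15,15,18]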